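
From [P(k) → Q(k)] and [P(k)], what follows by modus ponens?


Modus ponens: from (P → Q) and P, infer Q.
P = 'P(k)' is asserted, and P → Q holds, so Q follows.

Q(k).


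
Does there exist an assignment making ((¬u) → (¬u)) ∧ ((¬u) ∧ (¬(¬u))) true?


Check all 2 assignments over {u}:
u | φ
-----
F | F
T | F
No assignment makes the formula true.

Unsatisfiable.


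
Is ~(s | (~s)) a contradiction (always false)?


Truth table over {s}:
s | φ
-----
False | False
True | False
Every row is false.

Yes, it is a contradiction.


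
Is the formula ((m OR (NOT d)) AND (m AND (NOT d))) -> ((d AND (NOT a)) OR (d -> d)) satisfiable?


Search for a satisfying assignment over {a, d, m}.
Try a=F, d=F, m=F: the formula evaluates to T.
A satisfying assignment exists.

Satisfiable.


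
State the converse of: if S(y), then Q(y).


The converse of (P → Q) is (Q → P). It is not in general equivalent to the original.
Here P = 'S(y)' and Q = 'Q(y)'.

If Q(y), then S(y).


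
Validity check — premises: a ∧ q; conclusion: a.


This matches the form of conjunction elimination: the conclusion follows in every model of the premises.

Valid.


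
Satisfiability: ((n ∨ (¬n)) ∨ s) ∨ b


Search for a satisfying assignment over {b, n, s}.
Try b=F, n=F, s=F: the formula evaluates to T.
A satisfying assignment exists.

Satisfiable.


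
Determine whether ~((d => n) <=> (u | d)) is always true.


Build the truth table over {d, n, u}:
d | n | u | φ
-------------
False | False | False | True
True | False | False | True
False | True | False | True
True | True | False | False
False | False | True | False
True | False | True | True
False | True | True | False
True | True | True | False
Counterexample at row 4: with d=True, n=True, u=False, the formula is False.

No, it is not a tautology.


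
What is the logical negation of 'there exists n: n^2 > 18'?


¬(for all x: φ) = there exists x: ¬φ, and ¬(there exists x: φ) = for all x: ¬φ.
Apply to the existential statement.

for all n: NOT(n^2 > 18)


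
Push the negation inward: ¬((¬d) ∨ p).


De Morgan: the negation of a disjunction is the conjunction of the negations.
Distribute ¬ across ∨, flipping it to ∧, and negate each literal.

d ∧ (¬p)


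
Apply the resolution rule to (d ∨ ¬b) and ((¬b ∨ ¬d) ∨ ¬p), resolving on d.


The clauses contain complementary literals d and ¬d.
Resolution eliminates this pair and disjoins the remaining literals (merging duplicates).

(¬b ∨ ¬p)


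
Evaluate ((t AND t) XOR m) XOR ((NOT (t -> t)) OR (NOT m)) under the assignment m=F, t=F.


Substitute m=F, t=F:
t AND t = F AND F = F
(t AND t) XOR m = F XOR F = F
t -> t = F -> F = T
NOT (t -> t) = F
NOT m = T
(NOT (t -> t)) OR (NOT m) = F OR T = T
((t AND t) XOR m) XOR ((NOT (t -> t)) OR (NOT m)) = F XOR T = T

T


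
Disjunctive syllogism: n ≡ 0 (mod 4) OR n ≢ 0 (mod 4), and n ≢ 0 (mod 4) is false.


Disjunctive syllogism: from (P ∨ Q) and ¬P, infer Q.
One disjunct, 'n ≢ 0 (mod 4)', is ruled out; the other must hold.

n ≡ 0 (mod 4)


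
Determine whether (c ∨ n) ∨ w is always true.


Build the truth table over {c, n, w}:
c | n | w | φ
-------------
F | F | F | F
T | F | F | T
F | T | F | T
T | T | F | T
F | F | T | T
T | F | T | T
F | T | T | T
T | T | T | T
Counterexample at row 1: with c=F, n=F, w=F, the formula is F.

No, it is not a tautology.


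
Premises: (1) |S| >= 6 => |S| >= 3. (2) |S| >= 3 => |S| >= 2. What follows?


Hypothetical syllogism: from (P → Q) and (Q → R), infer (P → R).
Chain the two implications through the shared middle term '|S| >= 3'.

|S| >= 6 => |S| >= 2


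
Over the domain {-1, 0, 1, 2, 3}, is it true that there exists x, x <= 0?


Evaluate the predicate on each element: -1:T, 0:T, 1:F, 2:F, 3:F.
Witness x = -1 satisfies the predicate.

T


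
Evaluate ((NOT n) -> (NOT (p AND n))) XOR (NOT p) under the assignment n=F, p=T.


Substitute n=F, p=T:
NOT n = T
p AND n = T AND F = F
NOT (p AND n) = T
(NOT n) -> (NOT (p AND n)) = T -> T = T
NOT p = F
((NOT n) -> (NOT (p AND n))) XOR (NOT p) = T XOR F = T

T


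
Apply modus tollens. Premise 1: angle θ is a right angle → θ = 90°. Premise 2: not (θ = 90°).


Modus tollens: from (P → Q) and ¬Q, infer ¬P.
Q = 'θ = 90°' is denied; since P → Q, P must also fail.

Not (angle θ is a right angle).


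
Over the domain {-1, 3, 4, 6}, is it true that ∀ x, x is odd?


Evaluate the predicate on each element: -1:T, 3:T, 4:F, 6:F.
Counterexample x = 4 fails the predicate.

F


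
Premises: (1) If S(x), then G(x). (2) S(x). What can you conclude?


Modus ponens: from (P → Q) and P, infer Q.
P = 'S(x)' is asserted, and P → Q holds, so Q follows.

G(x).


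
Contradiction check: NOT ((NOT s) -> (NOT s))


Truth table over {s}:
s | φ
-----
F | F
T | F
Every row is false.

Yes, it is a contradiction.


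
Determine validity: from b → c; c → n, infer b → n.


This matches the form of hypothetical syllogism: the conclusion follows in every model of the premises.

Valid.


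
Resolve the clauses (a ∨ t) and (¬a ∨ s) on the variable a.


The clauses contain complementary literals a and ¬a.
Resolution eliminates this pair and disjoins the remaining literals (merging duplicates).

(t ∨ s)


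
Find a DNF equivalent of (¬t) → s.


Step 1: Rewrite (¬t) → s as ¬(¬t) ∨ s.
Step 2: Eliminate any double negations (¬¬X = X).

t ∨ s


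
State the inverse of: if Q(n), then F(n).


The inverse of (P → Q) is (¬P → ¬Q). It is equivalent to the converse, not to the original.
Here P = 'Q(n)' and Q = 'F(n)'.

If not (Q(n)), then not (F(n)).


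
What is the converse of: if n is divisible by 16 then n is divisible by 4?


The converse of (P → Q) is (Q → P). It is not in general equivalent to the original.
Here P = 'n is divisible by 16' and Q = 'n is divisible by 4'.

If n is divisible by 4, then n is divisible by 16.


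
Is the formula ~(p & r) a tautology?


Build the truth table over {p, r}:
p | r | φ
---------
False | False | True
True | False | True
False | True | True
True | True | False
Counterexample at row 4: with p=True, r=True, the formula is False.

No, it is not a tautology.


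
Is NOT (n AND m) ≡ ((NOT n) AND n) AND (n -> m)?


Compare truth tables:
m | n | φ | ψ
-------------
F | F | T | F
T | F | T | F
F | T | T | F
T | T | F | F
They differ at row 1 (m=F, n=F): φ=T but ψ=F.

No, they are not logically equivalent.


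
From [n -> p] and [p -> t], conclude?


Hypothetical syllogism: from (P → Q) and (Q → R), infer (P → R).
Chain the two implications through the shared middle term 'p'.

n -> t


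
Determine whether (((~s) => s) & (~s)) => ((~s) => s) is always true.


Build the truth table over {s}:
s | φ
-----
False | True
True | True
Every row evaluates to true.

Yes, it is a tautology.


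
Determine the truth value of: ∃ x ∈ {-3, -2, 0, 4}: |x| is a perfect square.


Evaluate the predicate on each element: -3:F, -2:F, 0:T, 4:T.
Witness x = 0 satisfies the predicate.

T


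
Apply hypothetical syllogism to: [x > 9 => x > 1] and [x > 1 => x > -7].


Hypothetical syllogism: from (P → Q) and (Q → R), infer (P → R).
Chain the two implications through the shared middle term 'x > 1'.

x > 9 => x > -7


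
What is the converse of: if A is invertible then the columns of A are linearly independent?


The converse of (P → Q) is (Q → P). It is not in general equivalent to the original.
Here P = 'A is invertible' and Q = 'the columns of A are linearly independent'.

If the columns of A are linearly independent, then A is invertible.


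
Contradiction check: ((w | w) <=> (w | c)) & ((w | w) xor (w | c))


Truth table over {c, w}:
c | w | φ
---------
False | False | False
True | False | False
False | True | False
True | True | False
Every row is false.

Yes, it is a contradiction.


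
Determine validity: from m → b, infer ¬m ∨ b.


This matches the form of material implication: the conclusion follows in every model of the premises.

Valid.


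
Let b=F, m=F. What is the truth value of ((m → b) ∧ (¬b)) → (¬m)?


Substitute b=F, m=F:
m → b = F → F = T
¬b = T
(m → b) ∧ (¬b) = T ∧ T = T
¬m = T
((m → b) ∧ (¬b)) → (¬m) = T → T = T

T


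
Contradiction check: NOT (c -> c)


Truth table over {c}:
c | φ
-----
F | F
T | F
Every row is false.

Yes, it is a contradiction.


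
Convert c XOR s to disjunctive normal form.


Step 1: c ⊕ s is true exactly when they disagree: (c ∧ ¬s) ∨ (¬c ∧ s).

(c AND (NOT s)) OR ((NOT c) AND s)


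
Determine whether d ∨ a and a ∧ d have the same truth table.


Compare truth tables:
a | d | φ | ψ
-------------
F | F | F | F
T | F | T | F
F | T | T | F
T | T | T | T
They differ at row 2 (a=T, d=F): φ=T but ψ=F.

No, they are not logically equivalent.


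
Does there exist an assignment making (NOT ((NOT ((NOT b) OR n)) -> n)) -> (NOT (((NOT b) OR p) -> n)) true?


Search for a satisfying assignment over {b, n, p}.
Try b=F, n=F, p=F: the formula evaluates to T.
A satisfying assignment exists.

Satisfiable.


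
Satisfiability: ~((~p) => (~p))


Check all 2 assignments over {p}:
p | φ
-----
False | False
True | False
No assignment makes the formula true.

Unsatisfiable.


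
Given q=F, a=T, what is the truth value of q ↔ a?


Biconditional is true when both operands have the same truth value.
Substitute: q=F, a=T.
F ↔ T evaluates to F.

F


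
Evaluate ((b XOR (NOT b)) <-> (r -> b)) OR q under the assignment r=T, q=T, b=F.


Substitute r=T, q=T, b=F:
NOT b = T
b XOR (NOT b) = F XOR T = T
r -> b = T -> F = F
(b XOR (NOT b)) <-> (r -> b) = T <-> F = F
((b XOR (NOT b)) <-> (r -> b)) OR q = F OR T = T

T


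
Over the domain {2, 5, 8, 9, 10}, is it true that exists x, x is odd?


Evaluate the predicate on each element: 2:False, 5:True, 8:False, 9:True, 10:False.
Witness x = 5 satisfies the predicate.

True


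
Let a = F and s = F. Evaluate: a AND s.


Conjunction is true only when both operands are true.
Substitute: a=F, s=F.
F AND F evaluates to F.

F


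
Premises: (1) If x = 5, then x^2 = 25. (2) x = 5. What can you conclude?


Modus ponens: from (P → Q) and P, infer Q.
P = 'x = 5' is asserted, and P → Q holds, so Q follows.

x^2 = 25.


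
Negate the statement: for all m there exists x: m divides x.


Negation flips each quantifier (∀↔∃) and negates the inner predicate.
¬(for all m there exists x: φ) = there exists m for all x: ¬φ.

there exists m for all x: NOT(m divides x)


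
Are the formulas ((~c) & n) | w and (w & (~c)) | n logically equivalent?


Compare truth tables:
c | n | w | φ | ψ
-----------------
False | False | False | False | False
True | False | False | False | False
False | True | False | True | True
True | True | False | False | True
False | False | True | True | True
True | False | True | True | False
False | True | True | True | True
True | True | True | True | True
They differ at row 4 (c=True, n=True, w=False): φ=False but ψ=True.

No, they are not logically equivalent.


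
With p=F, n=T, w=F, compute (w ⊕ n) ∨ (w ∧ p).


Substitute p=F, n=T, w=F:
w ⊕ n = F ⊕ T = T
w ∧ p = F ∧ F = F
(w ⊕ n) ∨ (w ∧ p) = T ∨ F = T

T


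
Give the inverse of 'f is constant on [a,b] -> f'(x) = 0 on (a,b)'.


The inverse of (P → Q) is (¬P → ¬Q). It is equivalent to the converse, not to the original.
Here P = 'f is constant on [a,b]' and Q = 'f'(x) = 0 on (a,b)'.

If not (f is constant on [a,b]), then not (f'(x) = 0 on (a,b)).


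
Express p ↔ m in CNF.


Step 1: Rewrite p ↔ m as (p → m) ∧ (m → p).
Step 2: Rewrite each implication as a disjunction.

((¬p) ∨ m) ∧ ((¬m) ∨ p)


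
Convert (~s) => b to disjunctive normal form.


Step 1: Rewrite (¬s) → b as ¬(¬s) ∨ b.
Step 2: Eliminate any double negations (¬¬X = X).

s | b


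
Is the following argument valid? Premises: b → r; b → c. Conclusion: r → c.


This is (no valid rule). There exist truth assignments where the premises are all true but the conclusion is false.

Invalid.


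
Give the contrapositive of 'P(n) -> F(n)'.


The contrapositive of (P → Q) is (¬Q → ¬P); it is logically equivalent to the original.
Here P = 'P(n)' and Q = 'F(n)'.

If not (F(n)), then not (P(n)).


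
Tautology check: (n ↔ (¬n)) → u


Build the truth table over {n, u}:
n | u | φ
---------
F | F | T
T | F | T
F | T | T
T | T | T
Every row evaluates to true.

Yes, it is a tautology.


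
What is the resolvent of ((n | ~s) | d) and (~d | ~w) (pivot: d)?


The clauses contain complementary literals d and ~d.
Resolution eliminates this pair and disjoins the remaining literals (merging duplicates).

((~s | n) | ~w)


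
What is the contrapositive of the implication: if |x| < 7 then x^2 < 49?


The contrapositive of (P → Q) is (¬Q → ¬P); it is logically equivalent to the original.
Here P = '|x| < 7' and Q = 'x^2 < 49'.

If not (x^2 < 49), then not (|x| < 7).


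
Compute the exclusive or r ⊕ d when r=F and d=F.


Exclusive or is true when exactly one operand is true.
Substitute: r=F, d=F.
F ⊕ F evaluates to F.

F


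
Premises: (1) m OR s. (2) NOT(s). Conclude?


Disjunctive syllogism: from (P ∨ Q) and ¬P, infer Q.
One disjunct, 's', is ruled out; the other must hold.

m


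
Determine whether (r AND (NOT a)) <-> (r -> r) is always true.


Build the truth table over {a, r}:
a | r | φ
---------
F | F | F
T | F | F
F | T | T
T | T | F
Counterexample at row 1: with a=F, r=F, the formula is F.

No, it is not a tautology.


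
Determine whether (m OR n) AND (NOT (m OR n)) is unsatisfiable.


Truth table over {m, n}:
m | n | φ
---------
F | F | F
T | F | F
F | T | F
T | T | F
Every row is false.

Yes, it is a contradiction.


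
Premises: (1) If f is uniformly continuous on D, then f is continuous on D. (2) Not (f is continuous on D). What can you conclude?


Modus tollens: from (P → Q) and ¬Q, infer ¬P.
Q = 'f is continuous on D' is denied; since P → Q, P must also fail.

Not (f is uniformly continuous on D).


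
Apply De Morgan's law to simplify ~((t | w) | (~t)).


De Morgan: the negation of a disjunction is the conjunction of the negations.
Distribute ~ across |, flipping it to &, and negate each literal.

((~t) & (~w)) & t


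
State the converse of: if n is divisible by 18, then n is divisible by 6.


The converse of (P → Q) is (Q → P). It is not in general equivalent to the original.
Here P = 'n is divisible by 18' and Q = 'n is divisible by 6'.

If n is divisible by 6, then n is divisible by 18.


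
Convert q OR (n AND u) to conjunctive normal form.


Step 1: Distribute ∨ over ∧: q ∨ (n ∧ u) = (q ∨ n) ∧ (q ∨ u).

(q OR n) AND (q OR u)


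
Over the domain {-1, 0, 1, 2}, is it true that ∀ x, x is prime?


Evaluate the predicate on each element: -1:F, 0:F, 1:F, 2:T.
Counterexample x = -1 fails the predicate.

F


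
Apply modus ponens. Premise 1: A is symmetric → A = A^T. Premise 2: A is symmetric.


Modus ponens: from (P → Q) and P, infer Q.
P = 'A is symmetric' is asserted, and P → Q holds, so Q follows.

A = A^T.


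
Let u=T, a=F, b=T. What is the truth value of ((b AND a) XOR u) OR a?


Substitute u=T, a=F, b=T:
b AND a = T AND F = F
(b AND a) XOR u = F XOR T = T
((b AND a) XOR u) OR a = T OR F = T

T


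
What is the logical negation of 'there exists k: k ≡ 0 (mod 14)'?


¬(for all x: φ) = there exists x: ¬φ, and ¬(there exists x: φ) = for all x: ¬φ.
Apply to the existential statement.

for all k: NOT(k ≡ 0 (mod 14))


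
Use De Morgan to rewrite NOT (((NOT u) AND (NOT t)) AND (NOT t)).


De Morgan: the negation of a conjunction is the disjunction of the negations.
Distribute NOT across AND, flipping it to OR, and negate each literal.

(u OR t) OR t


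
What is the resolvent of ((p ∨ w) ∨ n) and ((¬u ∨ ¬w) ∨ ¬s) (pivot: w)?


The clauses contain complementary literals w and ¬w.
Resolution eliminates this pair and disjoins the remaining literals (merging duplicates).

(((n ∨ p) ∨ ¬u) ∨ ¬s)


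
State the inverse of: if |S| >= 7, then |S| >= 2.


The inverse of (P → Q) is (¬P → ¬Q). It is equivalent to the converse, not to the original.
Here P = '|S| >= 7' and Q = '|S| >= 2'.

If not (|S| >= 7), then not (|S| >= 2).


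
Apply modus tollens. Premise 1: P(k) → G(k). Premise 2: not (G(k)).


Modus tollens: from (P → Q) and ¬Q, infer ¬P.
Q = 'G(k)' is denied; since P → Q, P must also fail.

Not (P(k)).


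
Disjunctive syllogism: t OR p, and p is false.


Disjunctive syllogism: from (P ∨ Q) and ¬P, infer Q.
One disjunct, 'p', is ruled out; the other must hold.

t


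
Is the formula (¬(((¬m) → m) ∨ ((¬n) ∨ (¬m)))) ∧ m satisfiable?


Check all 4 assignments over {m, n}:
m | n | φ
---------
F | F | F
T | F | F
F | T | F
T | T | F
No assignment makes the formula true.

Unsatisfiable.


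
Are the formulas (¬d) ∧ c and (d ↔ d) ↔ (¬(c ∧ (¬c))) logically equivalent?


Compare truth tables:
c | d | φ | ψ
-------------
F | F | F | T
T | F | T | T
F | T | F | T
T | T | F | T
They differ at row 1 (c=F, d=F): φ=F but ψ=T.

No, they are not logically equivalent.


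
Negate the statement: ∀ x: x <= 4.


¬(∀ x: φ) = ∃ x: ¬φ, and ¬(∃ x: φ) = ∀ x: ¬φ.
Apply to the universal statement.

∃ x: ¬(x <= 4)


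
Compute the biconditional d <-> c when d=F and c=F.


Biconditional is true when both operands have the same truth value.
Substitute: d=F, c=F.
F <-> F evaluates to T.

T


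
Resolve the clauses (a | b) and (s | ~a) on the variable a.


The clauses contain complementary literals a and ~a.
Resolution eliminates this pair and disjoins the remaining literals (merging duplicates).

(b | s)


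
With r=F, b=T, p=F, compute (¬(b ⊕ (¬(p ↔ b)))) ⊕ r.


Substitute r=F, b=T, p=F:
p ↔ b = F ↔ T = F
¬(p ↔ b) = T
b ⊕ (¬(p ↔ b)) = T ⊕ T = F
¬(b ⊕ (¬(p ↔ b))) = T
(¬(b ⊕ (¬(p ↔ b)))) ⊕ r = T ⊕ F = T

T


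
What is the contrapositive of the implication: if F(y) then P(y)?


The contrapositive of (P → Q) is (¬Q → ¬P); it is logically equivalent to the original.
Here P = 'F(y)' and Q = 'P(y)'.

If not (P(y)), then not (F(y)).


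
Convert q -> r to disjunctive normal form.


Step 1: Rewrite q → r as ¬q ∨ r.

(NOT q) OR r


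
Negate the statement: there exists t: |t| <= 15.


¬(for all x: φ) = there exists x: ¬φ, and ¬(there exists x: φ) = for all x: ¬φ.
Apply to the existential statement.

for all t: NOT(|t| <= 15)


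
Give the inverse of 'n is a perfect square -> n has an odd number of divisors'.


The inverse of (P → Q) is (¬P → ¬Q). It is equivalent to the converse, not to the original.
Here P = 'n is a perfect square' and Q = 'n has an odd number of divisors'.

If not (n is a perfect square), then not (n has an odd number of divisors).


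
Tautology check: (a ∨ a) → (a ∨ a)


Build the truth table over {a}:
a | φ
-----
F | T
T | T
Every row evaluates to true.

Yes, it is a tautology.


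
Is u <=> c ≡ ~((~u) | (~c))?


Compare truth tables:
c | u | φ | ψ
-------------
False | False | True | False
True | False | False | False
False | True | False | False
True | True | True | True
They differ at row 1 (c=False, u=False): φ=True but ψ=False.

No, they are not logically equivalent.


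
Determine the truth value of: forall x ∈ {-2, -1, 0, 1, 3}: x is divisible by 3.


Evaluate the predicate on each element: -2:False, -1:False, 0:True, 1:False, 3:True.
Counterexample x = -2 fails the predicate.

False


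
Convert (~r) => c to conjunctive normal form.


Step 1: Rewrite (¬r) → c as ¬(¬r) ∨ c.
Step 2: Eliminate any double negations (¬¬X = X).

r | c


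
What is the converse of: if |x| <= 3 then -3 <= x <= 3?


The converse of (P → Q) is (Q → P). It is not in general equivalent to the original.
Here P = '|x| <= 3' and Q = '-3 <= x <= 3'.

If -3 <= x <= 3, then |x| <= 3.


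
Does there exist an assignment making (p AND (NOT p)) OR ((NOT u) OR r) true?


Search for a satisfying assignment over {p, r, u}.
Try p=F, r=F, u=F: the formula evaluates to T.
A satisfying assignment exists.

Satisfiable.


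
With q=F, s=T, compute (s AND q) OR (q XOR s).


Substitute q=F, s=T:
s AND q = T AND F = F
q XOR s = F XOR T = T
(s AND q) OR (q XOR s) = F OR T = T

T


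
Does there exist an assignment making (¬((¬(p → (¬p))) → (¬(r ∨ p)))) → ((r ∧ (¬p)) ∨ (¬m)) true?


Search for a satisfying assignment over {m, p, r}.
Try m=F, p=F, r=F: the formula evaluates to T.
A satisfying assignment exists.

Satisfiable.


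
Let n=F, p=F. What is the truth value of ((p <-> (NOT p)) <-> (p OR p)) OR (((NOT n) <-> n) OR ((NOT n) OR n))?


Substitute n=F, p=F:
NOT p = T
p <-> (NOT p) = F <-> T = F
p OR p = F OR F = F
(p <-> (NOT p)) <-> (p OR p) = F <-> F = T
NOT n = T
(NOT n) <-> n = T <-> F = F
NOT n = T
(NOT n) OR n = T OR F = T
((NOT n) <-> n) OR ((NOT n) OR n) = F OR T = T
((p <-> (NOT p)) <-> (p OR p)) OR (((NOT n) <-> n) OR ((NOT n) OR n)) = T OR T = T

T


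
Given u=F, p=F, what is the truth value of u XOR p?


Exclusive or is true when exactly one operand is true.
Substitute: u=F, p=F.
F XOR F evaluates to F.

F


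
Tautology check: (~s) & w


Build the truth table over {s, w}:
s | w | φ
---------
False | False | False
True | False | False
False | True | True
True | True | False
Counterexample at row 1: with s=False, w=False, the formula is False.

No, it is not a tautology.


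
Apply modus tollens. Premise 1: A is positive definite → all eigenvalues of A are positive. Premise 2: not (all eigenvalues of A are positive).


Modus tollens: from (P → Q) and ¬Q, infer ¬P.
Q = 'all eigenvalues of A are positive' is denied; since P → Q, P must also fail.

Not (A is positive definite).


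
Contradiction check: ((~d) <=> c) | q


Truth table over {c, d, q}:
c | d | q | φ
-------------
False | False | False | False
True | False | False | True
False | True | False | True
True | True | False | False
False | False | True | True
True | False | True | True
False | True | True | True
True | True | True | True
Satisfying assignment at row 2: c=True, d=False, q=False gives True.

No, it is not a contradiction.


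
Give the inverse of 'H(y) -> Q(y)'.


The inverse of (P → Q) is (¬P → ¬Q). It is equivalent to the converse, not to the original.
Here P = 'H(y)' and Q = 'Q(y)'.

If not (H(y)), then not (Q(y)).


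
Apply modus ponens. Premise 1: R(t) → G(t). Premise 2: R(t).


Modus ponens: from (P → Q) and P, infer Q.
P = 'R(t)' is asserted, and P → Q holds, so Q follows.

G(t).


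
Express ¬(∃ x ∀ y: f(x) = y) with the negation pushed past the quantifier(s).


Negation flips each quantifier (∀↔∃) and negates the inner predicate.
¬(∃ x ∀ y: φ) = ∀ x ∃ y: ¬φ.

∀ x ∃ y: ¬(f(x) = y)


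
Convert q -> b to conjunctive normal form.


Step 1: Rewrite q → b as ¬q ∨ b.

(NOT q) OR b


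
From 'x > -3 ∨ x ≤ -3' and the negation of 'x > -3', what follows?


Disjunctive syllogism: from (P ∨ Q) and ¬P, infer Q.
One disjunct, 'x > -3', is ruled out; the other must hold.

x ≤ -3


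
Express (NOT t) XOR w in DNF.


Step 1: (¬t) ⊕ w is true exactly when they disagree: ((¬t) ∧ ¬w) ∨ (¬(¬t) ∧ w).
Step 2: Eliminate any double negations (¬¬X = X).

((NOT t) AND (NOT w)) OR (t AND w)


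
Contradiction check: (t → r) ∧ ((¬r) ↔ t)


Truth table over {r, t}:
r | t | φ
---------
F | F | F
T | F | T
F | T | F
T | T | F
Satisfying assignment at row 2: r=T, t=F gives T.

No, it is not a contradiction.


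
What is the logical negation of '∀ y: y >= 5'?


¬(∀ x: φ) = ∃ x: ¬φ, and ¬(∃ x: φ) = ∀ x: ¬φ.
Apply to the universal statement.

∃ y: ¬(y >= 5)


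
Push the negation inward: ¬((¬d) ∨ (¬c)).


De Morgan: the negation of a disjunction is the conjunction of the negations.
Distribute ¬ across ∨, flipping it to ∧, and negate each literal.

d ∧ c


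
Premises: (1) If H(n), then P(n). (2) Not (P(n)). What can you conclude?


Modus tollens: from (P → Q) and ¬Q, infer ¬P.
Q = 'P(n)' is denied; since P → Q, P must also fail.

Not (H(n)).


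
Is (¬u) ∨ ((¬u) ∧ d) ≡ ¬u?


Compare truth tables:
d | u | φ | ψ
-------------
F | F | T | T
T | F | T | T
F | T | F | F
T | T | F | F
The columns φ and ψ agree on every row.

Yes, they are logically equivalent.


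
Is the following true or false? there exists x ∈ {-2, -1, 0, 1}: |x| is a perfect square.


Evaluate the predicate on each element: -2:F, -1:T, 0:T, 1:T.
Witness x = -1 satisfies the predicate.

T


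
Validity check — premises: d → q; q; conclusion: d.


This is affirming the consequent (fallacy). There exist truth assignments where the premises are all true but the conclusion is false.

Invalid.


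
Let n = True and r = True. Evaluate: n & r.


Conjunction is true only when both operands are true.
Substitute: n=True, r=True.
True & True evaluates to True.

True


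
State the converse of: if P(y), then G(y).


The converse of (P → Q) is (Q → P). It is not in general equivalent to the original.
Here P = 'P(y)' and Q = 'G(y)'.

If G(y), then P(y).


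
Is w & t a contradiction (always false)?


Truth table over {t, w}:
t | w | φ
---------
False | False | False
True | False | False
False | True | False
True | True | True
Satisfying assignment at row 4: t=True, w=True gives True.

No, it is not a contradiction.


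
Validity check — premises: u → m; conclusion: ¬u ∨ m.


This matches the form of material implication: the conclusion follows in every model of the premises.

Valid.


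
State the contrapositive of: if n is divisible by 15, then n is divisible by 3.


The contrapositive of (P → Q) is (¬Q → ¬P); it is logically equivalent to the original.
Here P = 'n is divisible by 15' and Q = 'n is divisible by 3'.

If not (n is divisible by 3), then not (n is divisible by 15).


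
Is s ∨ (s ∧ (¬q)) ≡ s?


Compare truth tables:
q | s | φ | ψ
-------------
F | F | F | F
T | F | F | F
F | T | T | T
T | T | T | T
The columns φ and ψ agree on every row.

Yes, they are logically equivalent.


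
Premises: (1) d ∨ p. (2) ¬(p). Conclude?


Disjunctive syllogism: from (P ∨ Q) and ¬P, infer Q.
One disjunct, 'p', is ruled out; the other must hold.

d


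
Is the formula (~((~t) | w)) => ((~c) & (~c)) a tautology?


Build the truth table over {c, t, w}:
c | t | w | φ
-------------
False | False | False | True
True | False | False | True
False | True | False | True
True | True | False | False
False | False | True | True
True | False | True | True
False | True | True | True
True | True | True | True
Counterexample at row 4: with c=True, t=True, w=False, the formula is False.

No, it is not a tautology.


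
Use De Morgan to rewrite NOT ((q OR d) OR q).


De Morgan: the negation of a disjunction is the conjunction of the negations.
Distribute NOT across OR, flipping it to AND, and negate each literal.

((NOT q) AND (NOT d)) AND (NOT q)


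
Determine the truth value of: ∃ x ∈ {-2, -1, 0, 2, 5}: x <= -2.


Evaluate the predicate on each element: -2:T, -1:F, 0:F, 2:F, 5:F.
Witness x = -2 satisfies the predicate.

T


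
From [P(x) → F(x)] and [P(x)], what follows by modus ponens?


Modus ponens: from (P → Q) and P, infer Q.
P = 'P(x)' is asserted, and P → Q holds, so Q follows.

F(x).


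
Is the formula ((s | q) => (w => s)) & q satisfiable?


Search for a satisfying assignment over {q, s, w}.
Try q=True, s=False, w=False: the formula evaluates to True.
A satisfying assignment exists.

Satisfiable.


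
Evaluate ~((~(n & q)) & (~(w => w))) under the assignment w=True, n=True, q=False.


Substitute w=True, n=True, q=False:
n & q = True & False = False
~(n & q) = True
w => w = True => True = True
~(w => w) = False
(~(n & q)) & (~(w => w)) = True & False = False
~((~(n & q)) & (~(w => w))) = True

True


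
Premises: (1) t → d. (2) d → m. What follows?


Hypothetical syllogism: from (P → Q) and (Q → R), infer (P → R).
Chain the two implications through the shared middle term 'd'.

t → m


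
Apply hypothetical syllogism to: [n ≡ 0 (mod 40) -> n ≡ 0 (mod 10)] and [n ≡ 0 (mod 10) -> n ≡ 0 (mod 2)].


Hypothetical syllogism: from (P → Q) and (Q → R), infer (P → R).
Chain the two implications through the shared middle term 'n ≡ 0 (mod 10)'.

n ≡ 0 (mod 40) -> n ≡ 0 (mod 2)


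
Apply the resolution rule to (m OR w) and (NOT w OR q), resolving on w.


The clauses contain complementary literals w and NOTw.
Resolution eliminates this pair and disjoins the remaining literals (merging duplicates).

(m OR q)


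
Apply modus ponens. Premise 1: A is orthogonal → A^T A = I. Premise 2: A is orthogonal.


Modus ponens: from (P → Q) and P, infer Q.
P = 'A is orthogonal' is asserted, and P → Q holds, so Q follows.

A^T A = I.


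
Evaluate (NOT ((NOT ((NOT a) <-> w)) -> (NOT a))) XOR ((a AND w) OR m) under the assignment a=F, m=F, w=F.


Substitute a=F, m=F, w=F:
NOT a = T
(NOT a) <-> w = T <-> F = F
NOT ((NOT a) <-> w) = T
NOT a = T
(NOT ((NOT a) <-> w)) -> (NOT a) = T -> T = T
NOT ((NOT ((NOT a) <-> w)) -> (NOT a)) = F
a AND w = F AND F = F
(a AND w) OR m = F OR F = F
(NOT ((NOT ((NOT a) <-> w)) -> (NOT a))) XOR ((a AND w) OR m) = F XOR F = F

F


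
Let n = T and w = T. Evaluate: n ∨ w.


Disjunction is false only when both operands are false.
Substitute: n=T, w=T.
T ∨ T evaluates to T.

T


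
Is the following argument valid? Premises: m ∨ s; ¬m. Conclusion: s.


This matches the form of disjunctive syllogism: the conclusion follows in every model of the premises.

Valid.


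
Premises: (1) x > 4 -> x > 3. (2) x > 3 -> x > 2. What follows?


Hypothetical syllogism: from (P → Q) and (Q → R), infer (P → R).
Chain the two implications through the shared middle term 'x > 3'.

x > 4 -> x > 2


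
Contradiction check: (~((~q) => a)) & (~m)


Truth table over {a, m, q}:
a | m | q | φ
-------------
False | False | False | True
True | False | False | False
False | True | False | False
True | True | False | False
False | False | True | False
True | False | True | False
False | True | True | False
True | True | True | False
Satisfying assignment at row 1: a=False, m=False, q=False gives True.

No, it is not a contradiction.


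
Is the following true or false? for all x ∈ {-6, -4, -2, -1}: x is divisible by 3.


Evaluate the predicate on each element: -6:T, -4:F, -2:F, -1:F.
Counterexample x = -4 fails the predicate.

F


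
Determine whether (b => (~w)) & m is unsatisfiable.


Truth table over {b, m, w}:
b | m | w | φ
-------------
False | False | False | False
True | False | False | False
False | True | False | True
True | True | False | True
False | False | True | False
True | False | True | False
False | True | True | True
True | True | True | False
Satisfying assignment at row 3: b=False, m=True, w=False gives True.

No, it is not a contradiction.


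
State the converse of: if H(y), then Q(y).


The converse of (P → Q) is (Q → P). It is not in general equivalent to the original.
Here P = 'H(y)' and Q = 'Q(y)'.

If Q(y), then H(y).


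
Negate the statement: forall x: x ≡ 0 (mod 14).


¬(forall x: φ) = exists x: ¬φ, and ¬(exists x: φ) = forall x: ¬φ.
Apply to the universal statement.

exists x: ~(x ≡ 0 (mod 14))


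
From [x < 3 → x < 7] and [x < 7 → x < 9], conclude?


Hypothetical syllogism: from (P → Q) and (Q → R), infer (P → R).
Chain the two implications through the shared middle term 'x < 7'.

x < 3 → x < 9


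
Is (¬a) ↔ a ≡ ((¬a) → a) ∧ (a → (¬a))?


Compare truth tables:
a | φ | ψ
---------
F | F | F
T | F | F
The columns φ and ψ agree on every row.

Yes, they are logically equivalent.


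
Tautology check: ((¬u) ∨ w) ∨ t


Build the truth table over {t, u, w}:
t | u | w | φ
-------------
F | F | F | T
T | F | F | T
F | T | F | F
T | T | F | T
F | F | T | T
T | F | T | T
F | T | T | T
T | T | T | T
Counterexample at row 3: with t=F, u=T, w=F, the formula is F.

No, it is not a tautology.


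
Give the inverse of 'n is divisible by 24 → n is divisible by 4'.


The inverse of (P → Q) is (¬P → ¬Q). It is equivalent to the converse, not to the original.
Here P = 'n is divisible by 24' and Q = 'n is divisible by 4'.

If not (n is divisible by 24), then not (n is divisible by 4).


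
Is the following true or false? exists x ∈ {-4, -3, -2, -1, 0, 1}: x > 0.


Evaluate the predicate on each element: -4:False, -3:False, -2:False, -1:False, 0:False, 1:True.
Witness x = 1 satisfies the predicate.

True


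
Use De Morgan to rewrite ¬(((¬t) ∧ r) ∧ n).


De Morgan: the negation of a conjunction is the disjunction of the negations.
Distribute ¬ across ∧, flipping it to ∨, and negate each literal.

(t ∨ (¬r)) ∨ (¬n)


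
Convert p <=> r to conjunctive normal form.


Step 1: Rewrite p ↔ r as (p → r) ∧ (r → p).
Step 2: Rewrite each implication as a disjunction.

((~p) | r) & ((~r) | p)


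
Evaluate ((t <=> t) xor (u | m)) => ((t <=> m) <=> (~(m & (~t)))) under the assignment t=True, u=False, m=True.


Substitute t=True, u=False, m=True:
t <=> t = True <=> True = True
u | m = False | True = True
(t <=> t) xor (u | m) = True xor True = False
t <=> m = True <=> True = True
~t = False
m & (~t) = True & False = False
~(m & (~t)) = True
(t <=> m) <=> (~(m & (~t))) = True <=> True = True
((t <=> t) xor (u | m)) => ((t <=> m) <=> (~(m & (~t)))) = False => True = True

True


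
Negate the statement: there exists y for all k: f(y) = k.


Negation flips each quantifier (∀↔∃) and negates the inner predicate.
¬(there exists y for all k: φ) = for all y there exists k: ¬φ.

for all y there exists k: NOT(f(y) = k)


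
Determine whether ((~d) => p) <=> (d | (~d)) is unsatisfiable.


Truth table over {d, p}:
d | p | φ
---------
False | False | False
True | False | True
False | True | True
True | True | True
Satisfying assignment at row 2: d=True, p=False gives True.

No, it is not a contradiction.


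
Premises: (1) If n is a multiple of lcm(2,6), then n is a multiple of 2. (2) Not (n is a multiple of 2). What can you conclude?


Modus tollens: from (P → Q) and ¬Q, infer ¬P.
Q = 'n is a multiple of 2' is denied; since P → Q, P must also fail.

Not (n is a multiple of lcm(2,6)).


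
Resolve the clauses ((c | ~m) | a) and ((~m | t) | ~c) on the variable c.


The clauses contain complementary literals c and ~c.
Resolution eliminates this pair and disjoins the remaining literals (merging duplicates).

((~m | a) | t)


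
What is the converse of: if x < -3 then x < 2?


The converse of (P → Q) is (Q → P). It is not in general equivalent to the original.
Here P = 'x < -3' and Q = 'x < 2'.

If x < 2, then x < -3.


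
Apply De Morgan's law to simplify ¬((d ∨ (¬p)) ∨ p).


De Morgan: the negation of a disjunction is the conjunction of the negations.
Distribute ¬ across ∨, flipping it to ∧, and negate each literal.

((¬d) ∧ p) ∧ (¬p)


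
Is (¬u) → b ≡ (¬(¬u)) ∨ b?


Compare truth tables:
b | u | φ | ψ
-------------
F | F | F | F
T | F | T | T
F | T | T | T
T | T | T | T
The columns φ and ψ agree on every row.

Yes, they are logically equivalent.


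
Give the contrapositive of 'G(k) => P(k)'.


The contrapositive of (P → Q) is (¬Q → ¬P); it is logically equivalent to the original.
Here P = 'G(k)' and Q = 'P(k)'.

If not (P(k)), then not (G(k)).


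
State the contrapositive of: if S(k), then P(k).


The contrapositive of (P → Q) is (¬Q → ¬P); it is logically equivalent to the original.
Here P = 'S(k)' and Q = 'P(k)'.

If not (P(k)), then not (S(k)).


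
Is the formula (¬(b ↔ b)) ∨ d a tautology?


Build the truth table over {b, d}:
b | d | φ
---------
F | F | F
T | F | F
F | T | T
T | T | T
Counterexample at row 1: with b=F, d=F, the formula is F.

No, it is not a tautology.


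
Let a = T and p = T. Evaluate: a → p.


Implication is false only when antecedent is true and consequent is false.
Substitute: a=T, p=T.
T → T evaluates to T.

T


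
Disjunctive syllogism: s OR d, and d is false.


Disjunctive syllogism: from (P ∨ Q) and ¬P, infer Q.
One disjunct, 'd', is ruled out; the other must hold.

s


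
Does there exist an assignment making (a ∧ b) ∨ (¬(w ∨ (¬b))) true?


Search for a satisfying assignment over {a, b, w}.
Try a=F, b=T, w=F: the formula evaluates to T.
A satisfying assignment exists.

Satisfiable.


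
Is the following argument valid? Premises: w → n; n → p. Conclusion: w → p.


This matches the form of hypothetical syllogism: the conclusion follows in every model of the premises.

Valid.


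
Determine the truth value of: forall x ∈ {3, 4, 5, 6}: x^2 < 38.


Evaluate the predicate on each element: 3:True, 4:True, 5:True, 6:True.
Every element satisfies the predicate.

True


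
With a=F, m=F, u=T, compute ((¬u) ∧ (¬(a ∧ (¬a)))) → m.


Substitute a=F, m=F, u=T:
¬u = F
¬a = T
a ∧ (¬a) = F ∧ T = F
¬(a ∧ (¬a)) = T
(¬u) ∧ (¬(a ∧ (¬a))) = F ∧ T = F
((¬u) ∧ (¬(a ∧ (¬a)))) → m = F → F = T

T


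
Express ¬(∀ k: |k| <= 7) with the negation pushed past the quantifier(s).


¬(∀ x: φ) = ∃ x: ¬φ, and ¬(∃ x: φ) = ∀ x: ¬φ.
Apply to the universal statement.

∃ k: ¬(|k| <= 7)


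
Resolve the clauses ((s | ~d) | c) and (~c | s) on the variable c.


The clauses contain complementary literals c and ~c.
Resolution eliminates this pair and disjoins the remaining literals (merging duplicates).

(s | ~d)


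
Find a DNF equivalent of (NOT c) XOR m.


Step 1: (¬c) ⊕ m is true exactly when they disagree: ((¬c) ∧ ¬m) ∨ (¬(¬c) ∧ m).
Step 2: Eliminate any double negations (¬¬X = X).

((NOT c) AND (NOT m)) OR (c AND m)


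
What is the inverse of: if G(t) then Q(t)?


The inverse of (P → Q) is (¬P → ¬Q). It is equivalent to the converse, not to the original.
Here P = 'G(t)' and Q = 'Q(t)'.

If not (G(t)), then not (Q(t)).


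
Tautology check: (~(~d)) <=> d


Build the truth table over {d}:
d | φ
-----
False | True
True | True
Every row evaluates to true.

Yes, it is a tautology.


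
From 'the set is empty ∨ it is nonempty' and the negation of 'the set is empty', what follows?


Disjunctive syllogism: from (P ∨ Q) and ¬P, infer Q.
One disjunct, 'the set is empty', is ruled out; the other must hold.

it is nonempty


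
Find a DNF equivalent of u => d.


Step 1: Rewrite u → d as ¬u ∨ d.

(~u) | d


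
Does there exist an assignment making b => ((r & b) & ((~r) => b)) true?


Search for a satisfying assignment over {b, r}.
Try b=False, r=False: the formula evaluates to True.
A satisfying assignment exists.

Satisfiable.


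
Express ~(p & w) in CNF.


Step 1: Apply De Morgan: ¬(p ∧ w) = ¬p ∨ ¬w.

(~p) | (~w)


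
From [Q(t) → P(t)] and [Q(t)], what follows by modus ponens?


Modus ponens: from (P → Q) and P, infer Q.
P = 'Q(t)' is asserted, and P → Q holds, so Q follows.

P(t).
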